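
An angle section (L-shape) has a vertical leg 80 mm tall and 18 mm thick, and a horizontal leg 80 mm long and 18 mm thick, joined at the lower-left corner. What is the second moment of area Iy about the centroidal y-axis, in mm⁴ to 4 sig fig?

Treat the section as a set of non-overlapping primitives; coordinates are from the bounding-box lower-left.
Vertical leg: 18 × 80, A = 1 440 mm², x = 9 mm, Ī = 38 880 mm⁴.
Horizontal leg (remainder): 62 × 18, A = 1 116 mm², x = 49 mm, Ī = 357 492 mm⁴.
Centroid: x̄ = ΣA·x / ΣA = 26.4648 mm.
Transfer each piece to the centroidal y-axis using Ī + A·d² with d = x − 26.4648:
  vertical leg: d = -17.4648 mm → contributes +478 107 mm⁴
  horizontal leg (remainder): d = 22.5352 mm → contributes +924 237 mm⁴
Total I = 1 402 344 mm⁴.

Iy ≈ 1.402 × 10⁶ mm⁴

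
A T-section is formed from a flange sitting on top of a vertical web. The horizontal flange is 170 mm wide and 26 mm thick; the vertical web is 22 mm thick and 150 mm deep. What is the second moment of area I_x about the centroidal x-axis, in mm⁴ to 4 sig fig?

Decompose the section into non-overlapping parts with the origin at the bottom-left of its bounding rectangle.
Flange: 170 × 26, A = 4 420 mm², y = 163 mm, Ī = 248 993 mm⁴.
Web: 22 × 150, A = 3 300 mm², y = 75 mm, Ī = 6 187 500 mm⁴.
Centroid: ȳ = ΣA·y / ΣA = 125.383 mm.
Transfer each piece to the centroidal x-axis using Ī + A·d² with d = y − 125.383:
  flange: d = 37.6166 mm → contributes +6 503 325 mm⁴
  web: d = -50.3834 mm → contributes +14 564 514 mm⁴
Total I = 21 067 838 mm⁴.

I_x ≈ 2.107 × 10⁷ mm⁴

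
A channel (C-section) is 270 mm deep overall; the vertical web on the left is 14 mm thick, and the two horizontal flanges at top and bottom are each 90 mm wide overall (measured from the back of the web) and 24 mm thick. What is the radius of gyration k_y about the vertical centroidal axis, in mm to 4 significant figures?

Decompose the section into non-overlapping parts with the origin at the bottom-left of its bounding rectangle.
Web: 14 × 270, A = 3 780 mm², x = 7 mm, Ī = 61 740 mm⁴.
Top flange (beyond web): 76 × 24, A = 1 824 mm², x = 52 mm, Ī = 877 952 mm⁴.
Bottom flange (beyond web): 76 × 24, A = 1 824 mm², x = 52 mm, Ī = 877 952 mm⁴.
Centroid: x̄ = ΣA·x / ΣA = 29.1002 mm.
Transfer each piece to the vertical centroidal axis using Ī + A·d² with d = x − 29.1002:
  web: d = -22.1002 mm → contributes +1 907 957 mm⁴
  top flange (beyond web): d = 22.8998 mm → contributes +1 834 462 mm⁴
  bottom flange (beyond web): d = 22.8998 mm → contributes +1 834 462 mm⁴
Total I = 5 576 881 mm⁴.
Radius of gyration: k = √(I/A) = √(5 576 881 / 7 428) = 27.4006 mm.

k_y ≈ 27.40 mm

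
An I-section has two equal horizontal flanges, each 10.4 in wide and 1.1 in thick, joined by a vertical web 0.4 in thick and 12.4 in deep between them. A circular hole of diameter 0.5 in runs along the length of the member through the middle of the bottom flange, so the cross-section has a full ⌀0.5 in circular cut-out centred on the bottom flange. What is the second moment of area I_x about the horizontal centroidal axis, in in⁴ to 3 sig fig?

I_x ≈ 1100 in⁴

Treat the section as a set of non-overlapping primitives; coordinates are from the bounding-box lower-left.
Bottom flange: 10.4 × 1.1, A = 11.44 in², y = 0.55 in, Ī = 1.1535 in⁴.
Web: 0.4 × 12.4, A = 4.96 in², y = 7.3 in, Ī = 63.554 in⁴.
Top flange: 10.4 × 1.1, A = 11.44 in², y = 14.05 in, Ī = 1.1535 in⁴.
Hole (subtracted): ⌀0.5, A = 0.19635 in², y = 0.55 in, Ī = 0.003068 in⁴.
Centroid: ȳ = ΣA·y / ΣA = 7.3479 in.
Transfer each piece to the horizontal centroidal axis using Ī + A·d² with d = y − 7.3479:
  bottom flange: d = -6.7979 in → contributes +529.82 in⁴
  web: d = -0.047944 in → contributes +63.566 in⁴
  top flange: d = 6.7021 in → contributes +515.01 in⁴
  hole: d = -6.7979 in → contributes −9.0768 in⁴
Total I = 1099.3 in⁴.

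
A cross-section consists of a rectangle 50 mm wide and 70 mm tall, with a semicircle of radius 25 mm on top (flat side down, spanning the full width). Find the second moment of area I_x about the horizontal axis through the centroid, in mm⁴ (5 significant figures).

Treat the section as a set of non-overlapping primitives; coordinates are from the bounding-box lower-left.
Rectangular body: 50 × 70, A = 3 500 mm², y = 35 mm, Ī = 1 429 167 mm⁴.
Semicircular cap: semicircle r = 25, A = 981.7477 mm², y = 80.61033 mm, Ī = 42873.81 mm⁴.
Centroid: ȳ = ΣA·y / ΣA = 44.99116 mm.
Transfer each piece to the horizontal axis through the centroid using Ī + A·d² with d = y − 44.99116:
  rectangular body: d = -9.991155 mm → contributes +1 778 548 mm⁴
  semicircular cap: d = 35.61917 mm → contributes +1 288 442 mm⁴
Total I = 3 066 990 mm⁴.

I_x ≈ 3.0670 × 10⁶ mm⁴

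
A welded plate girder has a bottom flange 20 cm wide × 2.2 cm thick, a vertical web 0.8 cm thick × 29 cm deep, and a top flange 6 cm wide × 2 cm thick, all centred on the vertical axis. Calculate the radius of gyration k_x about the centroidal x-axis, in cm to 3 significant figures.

k_x ≈ 12.3 cm

Split into non-overlapping primitives; take the origin at the lower-left of the bounding box.
Bottom plate: 20 × 2.2, A = 44 cm², y = 1.1 cm, Ī = 17.747 cm⁴.
Web plate: 0.8 × 29, A = 23.2 cm², y = 16.7 cm, Ī = 1625.9 cm⁴.
Top plate: 6 × 2, A = 12 cm², y = 32.2 cm, Ī = 4 cm⁴.
Centroid: ȳ = ΣA·y / ΣA = 10.382 cm.
Transfer each piece to the centroidal x-axis using Ī + A·d² with d = y − 10.382:
  bottom plate: d = -9.2818 cm → contributes +3808.4 cm⁴
  web plate: d = 6.3182 cm → contributes +2552.1 cm⁴
  top plate: d = 21.818 cm → contributes +5716.4 cm⁴
Total I = 12 077 cm⁴.
Radius of gyration: k = √(I/A) = √(12 077 / 79.2) = 12.349 cm.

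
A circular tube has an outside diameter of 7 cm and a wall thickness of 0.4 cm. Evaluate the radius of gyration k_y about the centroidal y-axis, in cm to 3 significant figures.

k_y ≈ 2.34 cm

Split into non-overlapping primitives; take the origin at the lower-left of the bounding box.
Outer circle: ⌀7, A = 38.485 cm², x = 3.5 cm, Ī = 117.86 cm⁴.
Bore (subtracted): ⌀6.2, A = 30.191 cm², x = 3.5 cm, Ī = 72.533 cm⁴.
By symmetry the centroid is at mid-width, x̄ = 3.5 cm.
All pieces are centred on the centroidal y-axis, so I = ΣĪ (holes subtracted) = 45.326 cm⁴.
Radius of gyration: k = √(I/A) = √(45.326 / 8.2938) = 2.3377 cm.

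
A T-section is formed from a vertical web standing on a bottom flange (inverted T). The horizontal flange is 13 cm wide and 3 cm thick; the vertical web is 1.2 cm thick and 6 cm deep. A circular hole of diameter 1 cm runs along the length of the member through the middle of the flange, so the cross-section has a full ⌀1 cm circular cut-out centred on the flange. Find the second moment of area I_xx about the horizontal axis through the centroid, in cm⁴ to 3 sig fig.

Decompose the section into non-overlapping parts with the origin at the bottom-left of its bounding rectangle.
Flange: 13 × 3, A = 39 cm², y = 1.5 cm, Ī = 29.25 cm⁴.
Web: 1.2 × 6, A = 7.2 cm², y = 6 cm, Ī = 21.6 cm⁴.
Hole (subtracted): ⌀1, A = 0.7854 cm², y = 1.5 cm, Ī = 0.049087 cm⁴.
Centroid: ȳ = ΣA·y / ΣA = 2.2134 cm.
Transfer each piece to the horizontal axis through the centroid using Ī + A·d² with d = y − 2.2134:
  flange: d = -0.71343 cm → contributes +49.1 cm⁴
  web: d = 3.7866 cm → contributes +124.83 cm⁴
  hole: d = -0.71343 cm → contributes −0.44884 cm⁴
Total I = 173.49 cm⁴.

I_xx ≈ 173 cm⁴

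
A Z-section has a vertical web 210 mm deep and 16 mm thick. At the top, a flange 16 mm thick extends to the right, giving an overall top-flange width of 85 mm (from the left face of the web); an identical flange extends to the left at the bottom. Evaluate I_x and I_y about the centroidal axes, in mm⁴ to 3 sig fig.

I_x ≈ 3.32 × 10⁷ mm⁴, I_y ≈ 4.94 × 10⁶ mm⁴

Split into non-overlapping primitives; take the origin at the lower-left of the bounding box.
Web: 16 × 210, A = 3 360 mm², y = 105 mm, Ī = 12 348 000 mm⁴.
Top flange (beyond web): 69 × 16, A = 1 104 mm², y = 202 mm, Ī = 23 552 mm⁴.
Bottom flange (beyond web): 69 × 16, A = 1 104 mm², y = 8 mm, Ī = 23 552 mm⁴.
Centroid: ȳ = ΣA·y / ΣA = 105 mm.
Transfer each piece to the centroidal x-axis using Ī + A·d² with d = y − 105:
  web: d = 0 mm → contributes +12 348 000 mm⁴
  top flange (beyond web): d = 97 mm → contributes +10 411 088 mm⁴
  bottom flange (beyond web): d = -97 mm → contributes +10 411 088 mm⁴
Total I = 33 170 176 mm⁴.
For the y-axis: x̄ = 77 mm.
Repeating about the centroidal y-axis gives I_y = 4 935 904 mm⁴.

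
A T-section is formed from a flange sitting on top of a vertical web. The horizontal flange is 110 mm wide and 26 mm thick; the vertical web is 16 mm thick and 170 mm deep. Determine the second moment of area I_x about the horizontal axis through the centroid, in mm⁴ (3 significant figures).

I_x ≈ 2.01 × 10⁷ mm⁴

Break the section into simple shapes (no overlaps), measuring from the bottom-left corner of the bounding box.
Flange: 110 × 26, A = 2 860 mm², y = 183 mm, Ī = 161 113 mm⁴.
Web: 16 × 170, A = 2 720 mm², y = 85 mm, Ī = 6 550 667 mm⁴.
Centroid: ȳ = ΣA·y / ΣA = 135.23 mm.
Transfer each piece to the horizontal axis through the centroid using Ī + A·d² with d = y − 135.23:
  flange: d = 47.771 mm → contributes +6 687 722 mm⁴
  web: d = -50.229 mm → contributes +13 413 204 mm⁴
Total I = 20 100 926 mm⁴.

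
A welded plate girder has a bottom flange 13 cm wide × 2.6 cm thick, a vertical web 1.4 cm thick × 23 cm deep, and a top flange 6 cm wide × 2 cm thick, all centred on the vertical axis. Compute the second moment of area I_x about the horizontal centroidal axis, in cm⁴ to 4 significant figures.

Split into non-overlapping primitives; take the origin at the lower-left of the bounding box.
Bottom plate: 13 × 2.6, A = 33.8 cm², y = 1.3 cm, Ī = 19.0407 cm⁴.
Web plate: 1.4 × 23, A = 32.2 cm², y = 14.1 cm, Ī = 1419.48 cm⁴.
Top plate: 6 × 2, A = 12 cm², y = 26.6 cm, Ī = 4 cm⁴.
Centroid: ȳ = ΣA·y / ΣA = 10.4764 cm.
Transfer each piece to the horizontal centroidal axis using Ī + A·d² with d = y − 10.4764:
  bottom plate: d = -9.17641 cm → contributes +2865.22 cm⁴
  web plate: d = 3.62359 cm → contributes +1842.28 cm⁴
  top plate: d = 16.1236 cm → contributes +3123.64 cm⁴
Total I = 7831.14 cm⁴.

I_x ≈ 7831 cm⁴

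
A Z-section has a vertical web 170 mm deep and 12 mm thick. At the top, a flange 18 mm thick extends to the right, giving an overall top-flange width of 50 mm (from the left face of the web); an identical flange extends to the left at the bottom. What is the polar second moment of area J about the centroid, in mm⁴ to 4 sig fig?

Treat the section as a set of non-overlapping primitives; coordinates are from the bounding-box lower-left.
Web: 12 × 170, A = 2 040 mm², y = 85 mm, Ī = 4 913 000 mm⁴.
Top flange (beyond web): 38 × 18, A = 684 mm², y = 161 mm, Ī = 18 468 mm⁴.
Bottom flange (beyond web): 38 × 18, A = 684 mm², y = 9 mm, Ī = 18 468 mm⁴.
Centroid: ȳ = ΣA·y / ΣA = 85 mm.
Transfer each piece to the centroidal x-axis using Ī + A·d² with d = y − 85:
  web: d = 0 mm → contributes +4 913 000 mm⁴
  top flange (beyond web): d = 76 mm → contributes +3 969 252 mm⁴
  bottom flange (beyond web): d = -76 mm → contributes +3 969 252 mm⁴
Total I = 12 851 504 mm⁴.
For the y-axis: x̄ = 44 mm.
Repeating about the centroidal y-axis gives I_y = 1 044 096 mm⁴.
Polar second moment: J = I_x + I_y = 13 895 600 mm⁴.

J ≈ 1.390 × 10⁷ mm⁴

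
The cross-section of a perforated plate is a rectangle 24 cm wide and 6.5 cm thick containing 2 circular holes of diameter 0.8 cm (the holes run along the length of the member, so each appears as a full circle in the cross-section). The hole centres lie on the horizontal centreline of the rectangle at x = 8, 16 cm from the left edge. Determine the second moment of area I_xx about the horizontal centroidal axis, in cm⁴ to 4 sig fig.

I_xx ≈ 549.2 cm⁴

Decompose the section into non-overlapping parts with the origin at the bottom-left of its bounding rectangle.
Plate: 24 × 6.5, A = 156 cm², y = 3.25 cm, Ī = 549.25 cm⁴.
Hole 1 (subtracted): ⌀0.8, A = 0.502655 cm², y = 3.25 cm, Ī = 0.0201062 cm⁴.
Hole 2 (subtracted): ⌀0.8, A = 0.502655 cm², y = 3.25 cm, Ī = 0.0201062 cm⁴.
By symmetry the centroid is at mid-height, ȳ = 3.25 cm.
All pieces are centred on the horizontal centroidal axis, so I = ΣĪ (holes subtracted) = 549.21 cm⁴.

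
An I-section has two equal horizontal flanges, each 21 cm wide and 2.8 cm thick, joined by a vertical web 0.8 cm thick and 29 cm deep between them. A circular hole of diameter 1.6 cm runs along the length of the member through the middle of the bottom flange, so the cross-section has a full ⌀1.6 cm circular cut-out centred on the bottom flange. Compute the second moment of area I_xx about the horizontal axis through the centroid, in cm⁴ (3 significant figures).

I_xx ≈ 3.09 × 10⁴ cm⁴

Decompose the section into non-overlapping parts with the origin at the bottom-left of its bounding rectangle.
Bottom flange: 21 × 2.8, A = 58.8 cm², y = 1.4 cm, Ī = 38.416 cm⁴.
Web: 0.8 × 29, A = 23.2 cm², y = 17.3 cm, Ī = 1625.9 cm⁴.
Top flange: 21 × 2.8, A = 58.8 cm², y = 33.2 cm, Ī = 38.416 cm⁴.
Hole (subtracted): ⌀1.6, A = 2.0106 cm², y = 1.4 cm, Ī = 0.3217 cm⁴.
Centroid: ȳ = ΣA·y / ΣA = 17.53 cm.
Transfer each piece to the horizontal axis through the centroid using Ī + A·d² with d = y − 17.53:
  bottom flange: d = -16.13 cm → contributes +15 337 cm⁴
  web: d = -0.23034 cm → contributes +1627.2 cm⁴
  top flange: d = 15.67 cm → contributes +14 476 cm⁴
  hole: d = -16.13 cm → contributes −523.46 cm⁴
Total I = 30 917 cm⁴.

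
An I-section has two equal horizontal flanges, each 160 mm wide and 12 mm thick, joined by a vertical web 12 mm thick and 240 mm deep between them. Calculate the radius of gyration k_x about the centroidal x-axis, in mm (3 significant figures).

k_x ≈ 106 mm

Split into non-overlapping primitives; take the origin at the lower-left of the bounding box.
Bottom flange: 160 × 12, A = 1 920 mm², y = 6 mm, Ī = 23 040 mm⁴.
Web: 12 × 240, A = 2 880 mm², y = 132 mm, Ī = 13 824 000 mm⁴.
Top flange: 160 × 12, A = 1 920 mm², y = 258 mm, Ī = 23 040 mm⁴.
By symmetry the centroid is at mid-height, ȳ = 132 mm.
Transfer each piece to the centroidal x-axis using Ī + A·d² with d = y − 132:
  bottom flange: d = -126 mm → contributes +30 504 960 mm⁴
  web: d = 0 mm → contributes +13 824 000 mm⁴
  top flange: d = 126 mm → contributes +30 504 960 mm⁴
Total I = 74 833 920 mm⁴.
Radius of gyration: k = √(I/A) = √(74 833 920 / 6 720) = 105.53 mm.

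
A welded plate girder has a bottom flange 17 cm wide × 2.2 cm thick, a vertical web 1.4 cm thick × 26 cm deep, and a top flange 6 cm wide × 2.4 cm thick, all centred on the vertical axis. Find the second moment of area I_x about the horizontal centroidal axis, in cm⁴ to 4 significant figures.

I_x ≈ 1.123 × 10⁴ cm⁴

Treat the section as a set of non-overlapping primitives; coordinates are from the bounding-box lower-left.
Bottom plate: 17 × 2.2, A = 37.4 cm², y = 1.1 cm, Ī = 15.0847 cm⁴.
Web plate: 1.4 × 26, A = 36.4 cm², y = 15.2 cm, Ī = 2050.53 cm⁴.
Top plate: 6 × 2.4, A = 14.4 cm², y = 29.4 cm, Ī = 6.912 cm⁴.
Centroid: ȳ = ΣA·y / ΣA = 11.5395 cm.
Transfer each piece to the horizontal centroidal axis using Ī + A·d² with d = y − 11.5395:
  bottom plate: d = -10.4395 cm → contributes +4091.02 cm⁴
  web plate: d = 3.66054 cm → contributes +2538.28 cm⁴
  top plate: d = 17.8605 cm → contributes +4600.5 cm⁴
Total I = 11229.8 cm⁴.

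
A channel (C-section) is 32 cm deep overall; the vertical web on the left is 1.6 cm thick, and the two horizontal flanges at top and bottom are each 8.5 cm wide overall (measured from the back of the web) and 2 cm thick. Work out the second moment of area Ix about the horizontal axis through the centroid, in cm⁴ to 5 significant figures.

Decompose the section into non-overlapping parts with the origin at the bottom-left of its bounding rectangle.
Web: 1.6 × 32, A = 51.2 cm², y = 16 cm, Ī = 4369.067 cm⁴.
Top flange (beyond web): 6.9 × 2, A = 13.8 cm², y = 31 cm, Ī = 4.6 cm⁴.
Bottom flange (beyond web): 6.9 × 2, A = 13.8 cm², y = 1 cm, Ī = 4.6 cm⁴.
By symmetry the centroid is at mid-height, ȳ = 16 cm.
Transfer each piece to the horizontal axis through the centroid using Ī + A·d² with d = y − 16:
  web: d = 0 cm → contributes +4369.067 cm⁴
  top flange (beyond web): d = 15 cm → contributes +3109.6 cm⁴
  bottom flange (beyond web): d = -15 cm → contributes +3109.6 cm⁴
Total I = 10588.27 cm⁴.

Ix ≈ 1.0588 × 10⁴ cm⁴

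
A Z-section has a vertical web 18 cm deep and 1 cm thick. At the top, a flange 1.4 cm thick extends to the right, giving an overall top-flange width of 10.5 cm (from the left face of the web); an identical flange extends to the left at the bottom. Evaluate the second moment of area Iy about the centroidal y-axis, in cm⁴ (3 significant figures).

Iy ≈ 935 cm⁴

Treat the section as a set of non-overlapping primitives; coordinates are from the bounding-box lower-left.
Web: 1 × 18, A = 18 cm², x = 10 cm, Ī = 1.5 cm⁴.
Top flange (beyond web): 9.5 × 1.4, A = 13.3 cm², x = 15.25 cm, Ī = 100.03 cm⁴.
Bottom flange (beyond web): 9.5 × 1.4, A = 13.3 cm², x = 4.75 cm, Ī = 100.03 cm⁴.
Centroid: x̄ = ΣA·x / ΣA = 10 cm.
Transfer each piece to the centroidal y-axis using Ī + A·d² with d = x − 10:
  web: d = 0 cm → contributes +1.5 cm⁴
  top flange (beyond web): d = 5.25 cm → contributes +466.61 cm⁴
  bottom flange (beyond web): d = -5.25 cm → contributes +466.61 cm⁴
Total I = 934.72 cm⁴.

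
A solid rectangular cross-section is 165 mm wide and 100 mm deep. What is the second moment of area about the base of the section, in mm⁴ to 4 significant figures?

The section: 165 × 100, A = 16 500 mm², y = 50 mm, Ī = 13 750 000 mm⁴.
Transfer it to the bottom edge using Ī + A·d² with d = y − 0:
  the section: d = 50 mm → contributes +55 000 000 mm⁴
Total I = 55 000 000 mm⁴.

I_base ≈ 5.500 × 10⁷ mm⁴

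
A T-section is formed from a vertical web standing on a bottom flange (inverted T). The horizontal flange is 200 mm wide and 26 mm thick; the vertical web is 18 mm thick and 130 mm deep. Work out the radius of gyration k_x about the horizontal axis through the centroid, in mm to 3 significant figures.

Decompose the section into non-overlapping parts with the origin at the bottom-left of its bounding rectangle.
Flange: 200 × 26, A = 5 200 mm², y = 13 mm, Ī = 292 933 mm⁴.
Web: 18 × 130, A = 2 340 mm², y = 91 mm, Ī = 3 295 500 mm⁴.
Centroid: ȳ = ΣA·y / ΣA = 37.207 mm.
Transfer each piece to the horizontal axis through the centroid using Ī + A·d² with d = y − 37.207:
  flange: d = -24.207 mm → contributes +3 339 997 mm⁴
  web: d = 53.793 mm → contributes +10 066 753 mm⁴
Total I = 13 406 751 mm⁴.
Radius of gyration: k = √(I/A) = √(13 406 751 / 7 540) = 42.167 mm.

k_x ≈ 42.2 mm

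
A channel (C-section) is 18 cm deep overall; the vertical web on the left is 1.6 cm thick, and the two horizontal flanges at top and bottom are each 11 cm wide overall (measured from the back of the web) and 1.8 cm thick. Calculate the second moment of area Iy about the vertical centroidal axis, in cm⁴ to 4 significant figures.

Break the section into simple shapes (no overlaps), measuring from the bottom-left corner of the bounding box.
Web: 1.6 × 18, A = 28.8 cm², x = 0.8 cm, Ī = 6.144 cm⁴.
Top flange (beyond web): 9.4 × 1.8, A = 16.92 cm², x = 6.3 cm, Ī = 124.588 cm⁴.
Bottom flange (beyond web): 9.4 × 1.8, A = 16.92 cm², x = 6.3 cm, Ī = 124.588 cm⁴.
Centroid: x̄ = ΣA·x / ΣA = 3.77126 cm.
Transfer each piece to the vertical centroidal axis using Ī + A·d² with d = x − 3.77126:
  web: d = -2.97126 cm → contributes +260.402 cm⁴
  top flange (beyond web): d = 2.52874 cm → contributes +232.783 cm⁴
  bottom flange (beyond web): d = 2.52874 cm → contributes +232.783 cm⁴
Total I = 725.967 cm⁴.

Iy ≈ 726.0 cm⁴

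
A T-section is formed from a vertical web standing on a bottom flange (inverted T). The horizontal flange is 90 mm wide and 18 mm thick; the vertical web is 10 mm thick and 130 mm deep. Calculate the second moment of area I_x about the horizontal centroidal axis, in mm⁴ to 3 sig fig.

Break the section into simple shapes (no overlaps), measuring from the bottom-left corner of the bounding box.
Flange: 90 × 18, A = 1 620 mm², y = 9 mm, Ī = 43 740 mm⁴.
Web: 10 × 130, A = 1 300 mm², y = 83 mm, Ī = 1 830 833 mm⁴.
Centroid: ȳ = ΣA·y / ΣA = 41.945 mm.
Transfer each piece to the horizontal centroidal axis using Ī + A·d² with d = y − 41.945:
  flange: d = -32.945 mm → contributes +1 802 066 mm⁴
  web: d = 41.055 mm → contributes +4 021 978 mm⁴
Total I = 5 824 045 mm⁴.

I_x ≈ 5.82 × 10⁶ mm⁴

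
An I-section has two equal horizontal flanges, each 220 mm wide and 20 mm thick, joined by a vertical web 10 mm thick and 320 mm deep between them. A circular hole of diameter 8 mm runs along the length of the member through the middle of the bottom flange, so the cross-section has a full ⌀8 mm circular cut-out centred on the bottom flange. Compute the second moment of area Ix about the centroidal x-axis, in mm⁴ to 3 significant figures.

Ix ≈ 2.80 × 10⁸ mm⁴

Break the section into simple shapes (no overlaps), measuring from the bottom-left corner of the bounding box.
Bottom flange: 220 × 20, A = 4 400 mm², y = 10 mm, Ī = 146 667 mm⁴.
Web: 10 × 320, A = 3 200 mm², y = 180 mm, Ī = 27 306 667 mm⁴.
Top flange: 220 × 20, A = 4 400 mm², y = 350 mm, Ī = 146 667 mm⁴.
Hole (subtracted): ⌀8, A = 50.265 mm², y = 10 mm, Ī = 201.06 mm⁴.
Centroid: ȳ = ΣA·y / ΣA = 180.72 mm.
Transfer each piece to the centroidal x-axis using Ī + A·d² with d = y − 180.72:
  bottom flange: d = -170.72 mm → contributes +128 378 691 mm⁴
  web: d = -0.71509 mm → contributes +27 308 303 mm⁴
  top flange: d = 169.28 mm → contributes +126 239 142 mm⁴
  hole: d = -170.72 mm → contributes −1 465 120 mm⁴
Total I = 280 461 016 mm⁴.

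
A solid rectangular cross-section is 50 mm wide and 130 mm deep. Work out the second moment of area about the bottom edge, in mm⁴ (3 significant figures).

I_base ≈ 3.66 × 10⁷ mm⁴

The section: 50 × 130, A = 6 500 mm², y = 65 mm, Ī = 9 154 167 mm⁴.
Transfer it to a horizontal axis along the bottom face using Ī + A·d² with d = y − 0:
  the section: d = 65 mm → contributes +36 616 667 mm⁴
Total I = 36 616 667 mm⁴.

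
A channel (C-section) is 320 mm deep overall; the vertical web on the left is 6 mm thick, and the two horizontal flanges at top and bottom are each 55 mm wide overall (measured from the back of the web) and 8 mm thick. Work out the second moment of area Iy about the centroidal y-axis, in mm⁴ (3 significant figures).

Iy ≈ 5.84 × 10⁵ mm⁴

Break the section into simple shapes (no overlaps), measuring from the bottom-left corner of the bounding box.
Web: 6 × 320, A = 1 920 mm², x = 3 mm, Ī = 5 760 mm⁴.
Top flange (beyond web): 49 × 8, A = 392 mm², x = 30.5 mm, Ī = 78 433 mm⁴.
Bottom flange (beyond web): 49 × 8, A = 392 mm², x = 30.5 mm, Ī = 78 433 mm⁴.
Centroid: x̄ = ΣA·x / ΣA = 10.973 mm.
Transfer each piece to the centroidal y-axis using Ī + A·d² with d = x − 10.973:
  web: d = -7.9734 mm → contributes +127 823 mm⁴
  top flange (beyond web): d = 19.527 mm → contributes +227 898 mm⁴
  bottom flange (beyond web): d = 19.527 mm → contributes +227 898 mm⁴
Total I = 583 619 mm⁴.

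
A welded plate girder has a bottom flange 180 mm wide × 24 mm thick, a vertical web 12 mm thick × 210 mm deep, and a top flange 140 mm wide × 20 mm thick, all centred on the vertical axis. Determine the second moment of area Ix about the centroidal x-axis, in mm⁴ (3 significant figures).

Ix ≈ 1.02 × 10⁸ mm⁴

Split into non-overlapping primitives; take the origin at the lower-left of the bounding box.
Bottom plate: 180 × 24, A = 4 320 mm², y = 12 mm, Ī = 207 360 mm⁴.
Web plate: 12 × 210, A = 2 520 mm², y = 129 mm, Ī = 9 261 000 mm⁴.
Top plate: 140 × 20, A = 2 800 mm², y = 244 mm, Ī = 93 333 mm⁴.
Centroid: ȳ = ΣA·y / ΣA = 109.97 mm.
Transfer each piece to the centroidal x-axis using Ī + A·d² with d = y − 109.97:
  bottom plate: d = -97.971 mm → contributes +41 672 050 mm⁴
  web plate: d = 19.029 mm → contributes +10 173 504 mm⁴
  top plate: d = 134.03 mm → contributes +50 391 932 mm⁴
Total I = 102 237 485 mm⁴.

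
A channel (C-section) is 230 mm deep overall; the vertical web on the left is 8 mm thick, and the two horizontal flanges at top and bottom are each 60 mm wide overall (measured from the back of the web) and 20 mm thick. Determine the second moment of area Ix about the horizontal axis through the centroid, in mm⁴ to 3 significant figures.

Decompose the section into non-overlapping parts with the origin at the bottom-left of its bounding rectangle.
Web: 8 × 230, A = 1 840 mm², y = 115 mm, Ī = 8 111 333 mm⁴.
Top flange (beyond web): 52 × 20, A = 1 040 mm², y = 220 mm, Ī = 34 667 mm⁴.
Bottom flange (beyond web): 52 × 20, A = 1 040 mm², y = 10 mm, Ī = 34 667 mm⁴.
By symmetry the centroid is at mid-height, ȳ = 115 mm.
Transfer each piece to the horizontal axis through the centroid using Ī + A·d² with d = y − 115:
  web: d = 0 mm → contributes +8 111 333 mm⁴
  top flange (beyond web): d = 105 mm → contributes +11 500 667 mm⁴
  bottom flange (beyond web): d = -105 mm → contributes +11 500 667 mm⁴
Total I = 31 112 667 mm⁴.

Ix ≈ 3.11 × 10⁷ mm⁴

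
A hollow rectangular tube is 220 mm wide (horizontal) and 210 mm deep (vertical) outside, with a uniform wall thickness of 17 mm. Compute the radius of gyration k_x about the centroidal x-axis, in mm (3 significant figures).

k_x ≈ 79.6 mm

Treat the section as a set of non-overlapping primitives; coordinates are from the bounding-box lower-left.
Outer rectangle: 220 × 210, A = 46 200 mm², y = 105 mm, Ī = 169 785 000 mm⁴.
Inner void (subtracted): 186 × 176, A = 32 736 mm², y = 105 mm, Ī = 84 502 528 mm⁴.
By symmetry the centroid is at mid-height, ȳ = 105 mm.
All pieces are centred on the centroidal x-axis, so I = ΣĪ (holes subtracted) = 85 282 472 mm⁴.
Radius of gyration: k = √(I/A) = √(85 282 472 / 13 464) = 79.587 mm.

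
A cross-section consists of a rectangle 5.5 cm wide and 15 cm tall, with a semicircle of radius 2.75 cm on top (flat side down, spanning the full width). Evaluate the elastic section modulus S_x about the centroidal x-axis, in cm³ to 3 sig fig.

S_x ≈ 255 cm³

Decompose the section into non-overlapping parts with the origin at the bottom-left of its bounding rectangle.
Rectangular body: 5.5 × 15, A = 82.5 cm², y = 7.5 cm, Ī = 1546.9 cm⁴.
Semicircular cap: semicircle r = 2.75, A = 11.879 cm², y = 16.167 cm, Ī = 6.2772 cm⁴.
Centroid: ȳ = ΣA·y / ΣA = 8.5909 cm.
Transfer each piece to the centroidal x-axis using Ī + A·d² with d = y − 8.5909:
  rectangular body: d = -1.0909 cm → contributes +1645.1 cm⁴
  semicircular cap: d = 7.5762 cm → contributes +688.13 cm⁴
Total I = 2333.2 cm⁴.
Extreme fibre distance c = 9.1591 cm; S = I/c = 254.74 cm³.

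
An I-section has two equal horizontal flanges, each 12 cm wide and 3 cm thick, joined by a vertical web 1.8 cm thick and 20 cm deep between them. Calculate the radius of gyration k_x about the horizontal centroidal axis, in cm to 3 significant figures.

Break the section into simple shapes (no overlaps), measuring from the bottom-left corner of the bounding box.
Bottom flange: 12 × 3, A = 36 cm², y = 1.5 cm, Ī = 27 cm⁴.
Web: 1.8 × 20, A = 36 cm², y = 13 cm, Ī = 1 200 cm⁴.
Top flange: 12 × 3, A = 36 cm², y = 24.5 cm, Ī = 27 cm⁴.
By symmetry the centroid is at mid-height, ȳ = 13 cm.
Transfer each piece to the horizontal centroidal axis using Ī + A·d² with d = y − 13:
  bottom flange: d = -11.5 cm → contributes +4 788 cm⁴
  web: d = 0 cm → contributes +1 200 cm⁴
  top flange: d = 11.5 cm → contributes +4 788 cm⁴
Total I = 10 776 cm⁴.
Radius of gyration: k = √(I/A) = √(10 776 / 108) = 9.9889 cm.

k_x ≈ 9.99 cm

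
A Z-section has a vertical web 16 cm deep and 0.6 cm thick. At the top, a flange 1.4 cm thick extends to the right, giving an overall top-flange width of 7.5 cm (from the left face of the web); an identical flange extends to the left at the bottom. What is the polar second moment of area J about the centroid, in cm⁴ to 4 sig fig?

J ≈ 1586 cm⁴

Split into non-overlapping primitives; take the origin at the lower-left of the bounding box.
Web: 0.6 × 16, A = 9.6 cm², y = 8 cm, Ī = 204.8 cm⁴.
Top flange (beyond web): 6.9 × 1.4, A = 9.66 cm², y = 15.3 cm, Ī = 1.5778 cm⁴.
Bottom flange (beyond web): 6.9 × 1.4, A = 9.66 cm², y = 0.7 cm, Ī = 1.5778 cm⁴.
Centroid: ȳ = ΣA·y / ΣA = 8 cm.
Transfer each piece to the centroidal x-axis using Ī + A·d² with d = y − 8:
  web: d = 0 cm → contributes +204.8 cm⁴
  top flange (beyond web): d = 7.3 cm → contributes +516.359 cm⁴
  bottom flange (beyond web): d = -7.3 cm → contributes +516.359 cm⁴
Total I = 1237.52 cm⁴.
For the y-axis: x̄ = 7.2 cm.
Repeating about the centroidal y-axis gives I_y = 348.628 cm⁴.
Polar second moment: J = I_x + I_y = 1586.15 cm⁴.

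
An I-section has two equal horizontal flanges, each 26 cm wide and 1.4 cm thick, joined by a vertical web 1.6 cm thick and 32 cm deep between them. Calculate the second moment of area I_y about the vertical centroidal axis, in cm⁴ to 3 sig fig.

Break the section into simple shapes (no overlaps), measuring from the bottom-left corner of the bounding box.
Bottom flange: 26 × 1.4, A = 36.4 cm², x = 13 cm, Ī = 2050.5 cm⁴.
Web: 1.6 × 32, A = 51.2 cm², x = 13 cm, Ī = 10.923 cm⁴.
Top flange: 26 × 1.4, A = 36.4 cm², x = 13 cm, Ī = 2050.5 cm⁴.
By symmetry the centroid is at mid-width, x̄ = 13 cm.
All pieces are centred on the vertical centroidal axis, so I = ΣĪ = 4 112 cm⁴.

I_y ≈ 4110 cm⁴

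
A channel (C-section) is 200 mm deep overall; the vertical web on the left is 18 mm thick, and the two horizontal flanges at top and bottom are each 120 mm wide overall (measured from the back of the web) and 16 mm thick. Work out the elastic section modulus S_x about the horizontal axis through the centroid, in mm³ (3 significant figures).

S_x ≈ 3.97 × 10⁵ mm³

Break the section into simple shapes (no overlaps), measuring from the bottom-left corner of the bounding box.
Web: 18 × 200, A = 3 600 mm², y = 100 mm, Ī = 12 000 000 mm⁴.
Top flange (beyond web): 102 × 16, A = 1 632 mm², y = 192 mm, Ī = 34 816 mm⁴.
Bottom flange (beyond web): 102 × 16, A = 1 632 mm², y = 8 mm, Ī = 34 816 mm⁴.
By symmetry the centroid is at mid-height, ȳ = 100 mm.
Transfer each piece to the horizontal axis through the centroid using Ī + A·d² with d = y − 100:
  web: d = 0 mm → contributes +12 000 000 mm⁴
  top flange (beyond web): d = 92 mm → contributes +13 848 064 mm⁴
  bottom flange (beyond web): d = -92 mm → contributes +13 848 064 mm⁴
Total I = 39 696 128 mm⁴.
Extreme fibre distance c = 100 mm; S = I/c = 396 961 mm³.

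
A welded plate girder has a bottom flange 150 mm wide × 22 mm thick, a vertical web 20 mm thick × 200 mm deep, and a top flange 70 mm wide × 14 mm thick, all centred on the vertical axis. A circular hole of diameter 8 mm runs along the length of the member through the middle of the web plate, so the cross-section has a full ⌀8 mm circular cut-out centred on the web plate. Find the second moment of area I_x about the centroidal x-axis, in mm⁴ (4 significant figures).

I_x ≈ 5.706 × 10⁷ mm⁴

Split into non-overlapping primitives; take the origin at the lower-left of the bounding box.
Bottom plate: 150 × 22, A = 3 300 mm², y = 11 mm, Ī = 133 100 mm⁴.
Web plate: 20 × 200, A = 4 000 mm², y = 122 mm, Ī = 13 333 333 mm⁴.
Top plate: 70 × 14, A = 980 mm², y = 229 mm, Ī = 16006.7 mm⁴.
Hole (subtracted): ⌀8, A = 50.2655 mm², y = 122 mm, Ī = 201.062 mm⁴.
Centroid: ȳ = ΣA·y / ΣA = 90.2323 mm.
Transfer each piece to the centroidal x-axis using Ī + A·d² with d = y − 90.2323:
  bottom plate: d = -79.2323 mm → contributes +20 849 683 mm⁴
  web plate: d = 31.7677 mm → contributes +17 370 089 mm⁴
  top plate: d = 138.768 mm → contributes +18 887 360 mm⁴
  hole: d = 31.7677 mm → contributes −50928.4 mm⁴
Total I = 57 056 203 mm⁴.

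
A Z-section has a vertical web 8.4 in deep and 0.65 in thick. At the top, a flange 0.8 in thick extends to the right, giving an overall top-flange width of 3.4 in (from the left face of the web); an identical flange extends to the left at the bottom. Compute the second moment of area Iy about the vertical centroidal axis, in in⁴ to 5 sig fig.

Iy ≈ 15.681 in⁴

Decompose the section into non-overlapping parts with the origin at the bottom-left of its bounding rectangle.
Web: 0.65 × 8.4, A = 5.46 in², x = 3.075 in, Ī = 0.1922375 in⁴.
Top flange (beyond web): 2.75 × 0.8, A = 2.2 in², x = 4.775 in, Ī = 1.386458 in⁴.
Bottom flange (beyond web): 2.75 × 0.8, A = 2.2 in², x = 1.375 in, Ī = 1.386458 in⁴.
Centroid: x̄ = ΣA·x / ΣA = 3.075 in.
Transfer each piece to the vertical centroidal axis using Ī + A·d² with d = x − 3.075:
  web: d = 0 in → contributes +0.1922375 in⁴
  top flange (beyond web): d = 1.7 in → contributes +7.744458 in⁴
  bottom flange (beyond web): d = -1.7 in → contributes +7.744458 in⁴
Total I = 15.68115 in⁴.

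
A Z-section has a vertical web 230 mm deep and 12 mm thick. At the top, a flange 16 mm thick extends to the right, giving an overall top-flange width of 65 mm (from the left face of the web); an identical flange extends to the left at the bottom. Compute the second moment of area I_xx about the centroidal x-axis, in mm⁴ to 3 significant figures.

Split into non-overlapping primitives; take the origin at the lower-left of the bounding box.
Web: 12 × 230, A = 2 760 mm², y = 115 mm, Ī = 12 167 000 mm⁴.
Top flange (beyond web): 53 × 16, A = 848 mm², y = 222 mm, Ī = 18 091 mm⁴.
Bottom flange (beyond web): 53 × 16, A = 848 mm², y = 8 mm, Ī = 18 091 mm⁴.
Centroid: ȳ = ΣA·y / ΣA = 115 mm.
Transfer each piece to the centroidal x-axis using Ī + A·d² with d = y − 115:
  web: d = 0 mm → contributes +12 167 000 mm⁴
  top flange (beyond web): d = 107 mm → contributes +9 726 843 mm⁴
  bottom flange (beyond web): d = -107 mm → contributes +9 726 843 mm⁴
Total I = 31 620 685 mm⁴.

I_xx ≈ 3.16 × 10⁷ mm⁴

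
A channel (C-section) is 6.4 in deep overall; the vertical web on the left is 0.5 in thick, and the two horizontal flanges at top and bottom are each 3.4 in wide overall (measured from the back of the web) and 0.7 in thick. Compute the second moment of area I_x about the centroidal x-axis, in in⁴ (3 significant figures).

Decompose the section into non-overlapping parts with the origin at the bottom-left of its bounding rectangle.
Web: 0.5 × 6.4, A = 3.2 in², y = 3.2 in, Ī = 10.923 in⁴.
Top flange (beyond web): 2.9 × 0.7, A = 2.03 in², y = 6.05 in, Ī = 0.082892 in⁴.
Bottom flange (beyond web): 2.9 × 0.7, A = 2.03 in², y = 0.35 in, Ī = 0.082892 in⁴.
By symmetry the centroid is at mid-height, ȳ = 3.2 in.
Transfer each piece to the centroidal x-axis using Ī + A·d² with d = y − 3.2:
  web: d = 0 in → contributes +10.923 in⁴
  top flange (beyond web): d = 2.85 in → contributes +16.572 in⁴
  bottom flange (beyond web): d = -2.85 in → contributes +16.572 in⁴
Total I = 44.066 in⁴.

I_x ≈ 44.1 in⁴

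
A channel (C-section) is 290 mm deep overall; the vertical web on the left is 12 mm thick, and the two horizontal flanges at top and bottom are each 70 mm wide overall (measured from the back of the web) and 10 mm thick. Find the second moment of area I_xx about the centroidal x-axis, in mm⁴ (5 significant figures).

I_xx ≈ 4.7135 × 10⁷ mm⁴

Break the section into simple shapes (no overlaps), measuring from the bottom-left corner of the bounding box.
Web: 12 × 290, A = 3 480 mm², y = 145 mm, Ī = 24 389 000 mm⁴.
Top flange (beyond web): 58 × 10, A = 580 mm², y = 285 mm, Ī = 4833.333 mm⁴.
Bottom flange (beyond web): 58 × 10, A = 580 mm², y = 5 mm, Ī = 4833.333 mm⁴.
By symmetry the centroid is at mid-height, ȳ = 145 mm.
Transfer each piece to the centroidal x-axis using Ī + A·d² with d = y − 145:
  web: d = 0 mm → contributes +24 389 000 mm⁴
  top flange (beyond web): d = 140 mm → contributes +11 372 833 mm⁴
  bottom flange (beyond web): d = -140 mm → contributes +11 372 833 mm⁴
Total I = 47 134 667 mm⁴.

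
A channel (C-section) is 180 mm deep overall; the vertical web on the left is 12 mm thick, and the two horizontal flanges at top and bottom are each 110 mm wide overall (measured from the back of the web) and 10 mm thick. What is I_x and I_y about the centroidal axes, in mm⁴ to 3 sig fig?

I_x ≈ 2.00 × 10⁷ mm⁴, I_y ≈ 4.70 × 10⁶ mm⁴

Decompose the section into non-overlapping parts with the origin at the bottom-left of its bounding rectangle.
Web: 12 × 180, A = 2 160 mm², y = 90 mm, Ī = 5 832 000 mm⁴.
Top flange (beyond web): 98 × 10, A = 980 mm², y = 175 mm, Ī = 8166.7 mm⁴.
Bottom flange (beyond web): 98 × 10, A = 980 mm², y = 5 mm, Ī = 8166.7 mm⁴.
By symmetry the centroid is at mid-height, ȳ = 90 mm.
Transfer each piece to the centroidal x-axis using Ī + A·d² with d = y − 90:
  web: d = 0 mm → contributes +5 832 000 mm⁴
  top flange (beyond web): d = 85 mm → contributes +7 088 667 mm⁴
  bottom flange (beyond web): d = -85 mm → contributes +7 088 667 mm⁴
Total I = 20 009 333 mm⁴.
For the y-axis: x̄ = 32.165 mm.
Repeating about the centroidal y-axis gives I_y = 4 702 981 mm⁴.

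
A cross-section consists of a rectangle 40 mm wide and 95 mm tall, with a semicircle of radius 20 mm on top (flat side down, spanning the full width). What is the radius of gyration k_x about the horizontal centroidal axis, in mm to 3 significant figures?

k_x ≈ 32.1 mm

Split into non-overlapping primitives; take the origin at the lower-left of the bounding box.
Rectangular body: 40 × 95, A = 3 800 mm², y = 47.5 mm, Ī = 2 857 917 mm⁴.
Semicircular cap: semicircle r = 20, A = 628.32 mm², y = 103.49 mm, Ī = 17 561 mm⁴.
Centroid: ȳ = ΣA·y / ΣA = 55.444 mm.
Transfer each piece to the horizontal centroidal axis using Ī + A·d² with d = y − 55.444:
  rectangular body: d = -7.944 mm → contributes +3 097 722 mm⁴
  semicircular cap: d = 48.044 mm → contributes +1 467 880 mm⁴
Total I = 4 565 602 mm⁴.
Radius of gyration: k = √(I/A) = √(4 565 602 / 4428.3) = 32.109 mm.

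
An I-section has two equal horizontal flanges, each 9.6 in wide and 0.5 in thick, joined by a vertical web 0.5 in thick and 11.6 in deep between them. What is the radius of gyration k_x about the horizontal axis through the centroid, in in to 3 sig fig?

Break the section into simple shapes (no overlaps), measuring from the bottom-left corner of the bounding box.
Bottom flange: 9.6 × 0.5, A = 4.8 in², y = 0.25 in, Ī = 0.1 in⁴.
Web: 0.5 × 11.6, A = 5.8 in², y = 6.3 in, Ī = 65.037 in⁴.
Top flange: 9.6 × 0.5, A = 4.8 in², y = 12.35 in, Ī = 0.1 in⁴.
By symmetry the centroid is at mid-height, ȳ = 6.3 in.
Transfer each piece to the horizontal axis through the centroid using Ī + A·d² with d = y − 6.3:
  bottom flange: d = -6.05 in → contributes +175.79 in⁴
  web: d = 0 in → contributes +65.037 in⁴
  top flange: d = 6.05 in → contributes +175.79 in⁴
Total I = 416.62 in⁴.
Radius of gyration: k = √(I/A) = √(416.62 / 15.4) = 5.2013 in.

k_x ≈ 5.20 in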